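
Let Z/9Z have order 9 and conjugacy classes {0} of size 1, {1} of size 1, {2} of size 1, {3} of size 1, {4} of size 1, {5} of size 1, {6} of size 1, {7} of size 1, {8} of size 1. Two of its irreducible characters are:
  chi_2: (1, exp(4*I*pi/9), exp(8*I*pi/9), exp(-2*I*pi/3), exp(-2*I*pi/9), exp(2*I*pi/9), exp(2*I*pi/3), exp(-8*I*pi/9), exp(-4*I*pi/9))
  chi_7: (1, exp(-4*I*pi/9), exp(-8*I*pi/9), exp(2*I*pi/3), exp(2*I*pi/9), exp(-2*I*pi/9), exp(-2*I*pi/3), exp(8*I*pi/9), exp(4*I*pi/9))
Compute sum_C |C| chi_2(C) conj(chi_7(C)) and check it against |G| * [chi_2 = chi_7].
Sum = 0; so <chi_2, chi_7> = 0 (distinct irreducibles are orthogonal).

Working: Compute term by term over conjugacy classes (|C| * chi_2(C) * conj(chi_7(C))):
  1*(1)*conj(1) + 1*(exp(4*I*pi/9))*conj(exp(-4*I*pi/9)) + 1*(exp(8*I*pi/9))*conj(exp(-8*I*pi/9)) + 1*(exp(-2*I*pi/3))*conj(exp(2*I*pi/3)) + 1*(exp(-2*I*pi/9))*conj(exp(2*I*pi/9)) + 1*(exp(2*I*pi/9))*conj(exp(-2*I*pi/9)) + 1*(exp(2*I*pi/3))*conj(exp(-2*I*pi/3)) + 1*(exp(-8*I*pi/9))*conj(exp(8*I*pi/9)) + 1*(exp(-4*I*pi/9))*conj(exp(4*I*pi/9))
  = (1) + (exp(8*I*pi/9)) + (exp(-2*I*pi/9)) + (exp(2*I*pi/3)) + (exp(-4*I*pi/9)) + (exp(4*I*pi/9)) + (exp(-2*I*pi/3)) + (exp(2*I*pi/9)) + (exp(-8*I*pi/9))
  = 0.
(Exp terms are combined using exp(i*s)*conj(exp(i*t)) = exp(i*(s-t)), and sums of them are collapsed using the identity that for every m > 1 the m distinct m-th roots of unity sum to 0, e.g. 1 + exp(2*I*pi/3) + exp(-2*I*pi/3) = 0.)
Dividing by |G| = 9 gives 0/9 = 0, matching the row-orthogonality relation <chi_2, chi_7> = [chi_2 = chi_7].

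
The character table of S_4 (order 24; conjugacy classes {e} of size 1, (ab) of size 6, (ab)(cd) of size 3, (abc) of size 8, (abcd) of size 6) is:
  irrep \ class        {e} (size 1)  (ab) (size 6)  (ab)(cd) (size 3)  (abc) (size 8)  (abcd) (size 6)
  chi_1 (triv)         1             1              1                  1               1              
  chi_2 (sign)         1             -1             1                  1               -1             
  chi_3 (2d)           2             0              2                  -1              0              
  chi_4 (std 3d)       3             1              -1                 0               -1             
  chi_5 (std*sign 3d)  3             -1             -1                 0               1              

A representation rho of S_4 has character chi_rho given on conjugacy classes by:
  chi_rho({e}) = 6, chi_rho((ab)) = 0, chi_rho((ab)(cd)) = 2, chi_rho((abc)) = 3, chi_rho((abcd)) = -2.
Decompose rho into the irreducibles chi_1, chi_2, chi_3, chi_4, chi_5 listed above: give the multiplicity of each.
Multiplicities: chi_1: 1, chi_2: 2, chi_3: 0, chi_4: 1, chi_5: 0.

Use <chi_rho, chi> = (1/|G|) sum_C |C| * chi_rho(C) * conj(chi(C)) with |G| = 24 for each irreducible chi in the table:
  <chi_rho, chi_1> = (1/24)[1*(6)*conj(1) + 6*(0)*conj(1) + 3*(2)*conj(1) + 8*(3)*conj(1) + 6*(-2)*conj(1)]
      = (1/24)[(6) + (0) + (6) + (24) + (-12)] = 24/24 = 1
  <chi_rho, chi_2> = (1/24)[1*(6)*conj(1) + 6*(0)*conj(-1) + 3*(2)*conj(1) + 8*(3)*conj(1) + 6*(-2)*conj(-1)]
      = (1/24)[(6) + (0) + (6) + (24) + (12)] = 48/24 = 2
  <chi_rho, chi_3> = (1/24)[1*(6)*conj(2) + 6*(0)*conj(0) + 3*(2)*conj(2) + 8*(3)*conj(-1) + 6*(-2)*conj(0)]
      = (1/24)[(12) + (0) + (12) + (-24) + (0)] = 0/24 = 0
  <chi_rho, chi_4> = (1/24)[1*(6)*conj(3) + 6*(0)*conj(1) + 3*(2)*conj(-1) + 8*(3)*conj(0) + 6*(-2)*conj(-1)]
      = (1/24)[(18) + (0) + (-6) + (0) + (12)] = 24/24 = 1
  <chi_rho, chi_5> = (1/24)[1*(6)*conj(3) + 6*(0)*conj(-1) + 3*(2)*conj(-1) + 8*(3)*conj(0) + 6*(-2)*conj(1)]
      = (1/24)[(18) + (0) + (-6) + (0) + (-12)] = 0/24 = 0
Dimension check: dim(rho) = sum (mult * dim) = 1*1 + 2*1 + 0*2 + 1*3 + 0*3 = 6 = chi_rho(e) = 6.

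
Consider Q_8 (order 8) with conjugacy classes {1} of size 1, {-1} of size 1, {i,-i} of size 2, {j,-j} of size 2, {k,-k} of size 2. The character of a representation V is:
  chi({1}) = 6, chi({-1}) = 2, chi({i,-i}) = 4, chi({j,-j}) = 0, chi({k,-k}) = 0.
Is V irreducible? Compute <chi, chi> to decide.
Not irreducible (reducible): <chi, chi> = 9 > 1.

<chi, chi> = (1/|G|) sum_C |C| * |chi(C)|^2 = (1/8)[1*|6|^2 + 1*|2|^2 + 2*|4|^2 + 2*|0|^2 + 2*|0|^2]
  = (1/8)[(36) + (4) + (32) + (0) + (0)] = 72/8 = 9.
A character is irreducible iff <chi, chi> = 1, so this representation is reducible.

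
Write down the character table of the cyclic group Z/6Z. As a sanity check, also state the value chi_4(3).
Character table of Z/6Z (irreps indexed chi_0,...,chi_5 with chi_k(m) = zeta_6^(k*m), zeta_6 = exp(2*pi*i/6)):
  irrep \ class  {0} (size 1)  {1} (size 1)    {2} (size 1)    {3} (size 1)  {4} (size 1)    {5} (size 1)  
  chi_0          1             1               1               1             1               1             
  chi_1          1             exp(I*pi/3)     exp(2*I*pi/3)   -1            exp(-2*I*pi/3)  exp(-I*pi/3)  
  chi_2          1             exp(2*I*pi/3)   exp(-2*I*pi/3)  1             exp(2*I*pi/3)   exp(-2*I*pi/3)
  chi_3          1             -1              1               -1            1               -1            
  chi_4          1             exp(-2*I*pi/3)  exp(2*I*pi/3)   1             exp(-2*I*pi/3)  exp(2*I*pi/3) 
  chi_5          1             exp(-I*pi/3)    exp(-2*I*pi/3)  -1            exp(2*I*pi/3)   exp(I*pi/3)   

Spot check: chi_4(3) = zeta_6^(4*3) = zeta_6^12 = 1.

Working: Z/6Z is abelian, so all 6 irreducible complex representations are 1-dimensional. They are given by chi_k(m) = zeta_6^(k*m) for k = 0,...,5. Row orthogonality: sum_m chi_k(m) conj(chi_l(m)) = 6 * [k = l].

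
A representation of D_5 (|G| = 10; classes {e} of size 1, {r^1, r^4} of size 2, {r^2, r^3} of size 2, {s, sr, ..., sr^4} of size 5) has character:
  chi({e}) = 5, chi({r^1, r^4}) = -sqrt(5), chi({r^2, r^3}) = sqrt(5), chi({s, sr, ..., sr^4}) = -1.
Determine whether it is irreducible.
Not irreducible (reducible): <chi, chi> = 5 > 1.

Explanation: <chi, chi> = (1/|G|) sum_C |C| * |chi(C)|^2 = (1/10)[1*|5|^2 + 2*|-sqrt(5)|^2 + 2*|sqrt(5)|^2 + 5*|-1|^2]
  = (1/10)[(25) + (10) + (10) + (5)] = 50/10 = 5.
A character is irreducible iff <chi, chi> = 1, so this representation is reducible.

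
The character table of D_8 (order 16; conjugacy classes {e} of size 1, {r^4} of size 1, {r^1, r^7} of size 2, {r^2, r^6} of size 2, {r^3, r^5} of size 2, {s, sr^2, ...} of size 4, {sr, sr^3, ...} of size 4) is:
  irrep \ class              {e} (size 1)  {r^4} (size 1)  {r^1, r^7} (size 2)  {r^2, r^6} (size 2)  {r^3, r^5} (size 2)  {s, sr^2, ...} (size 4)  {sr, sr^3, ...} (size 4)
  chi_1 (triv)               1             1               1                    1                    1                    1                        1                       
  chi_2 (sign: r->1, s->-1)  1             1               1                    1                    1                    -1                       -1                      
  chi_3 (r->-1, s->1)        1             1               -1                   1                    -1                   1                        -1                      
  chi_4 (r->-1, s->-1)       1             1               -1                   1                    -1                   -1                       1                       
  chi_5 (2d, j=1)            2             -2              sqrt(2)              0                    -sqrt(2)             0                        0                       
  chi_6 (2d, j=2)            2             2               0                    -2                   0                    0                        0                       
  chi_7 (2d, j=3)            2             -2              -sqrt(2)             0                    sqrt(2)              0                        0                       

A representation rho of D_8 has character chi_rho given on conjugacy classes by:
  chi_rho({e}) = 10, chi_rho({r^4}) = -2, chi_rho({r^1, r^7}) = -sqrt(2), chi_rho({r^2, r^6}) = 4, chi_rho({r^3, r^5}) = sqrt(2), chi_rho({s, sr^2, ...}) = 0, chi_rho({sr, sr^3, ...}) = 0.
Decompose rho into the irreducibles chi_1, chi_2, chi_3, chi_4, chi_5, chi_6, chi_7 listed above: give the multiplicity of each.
Multiplicities: chi_1: 1, chi_2: 1, chi_3: 1, chi_4: 1, chi_5: 1, chi_6: 0, chi_7: 2.

Solution. Use <chi_rho, chi> = (1/|G|) sum_C |C| * chi_rho(C) * conj(chi(C)) with |G| = 16 for each irreducible chi in the table:
  <chi_rho, chi_1> = (1/16)[1*(10)*conj(1) + 1*(-2)*conj(1) + 2*(-sqrt(2))*conj(1) + 2*(4)*conj(1) + 2*(sqrt(2))*conj(1) + 4*(0)*conj(1) + 4*(0)*conj(1)]
      = (1/16)[(10) + (-2) + (-2*sqrt(2)) + (8) + (2*sqrt(2)) + (0) + (0)] = 16/16 = 1
  <chi_rho, chi_2> = (1/16)[1*(10)*conj(1) + 1*(-2)*conj(1) + 2*(-sqrt(2))*conj(1) + 2*(4)*conj(1) + 2*(sqrt(2))*conj(1) + 4*(0)*conj(-1) + 4*(0)*conj(-1)]
      = (1/16)[(10) + (-2) + (-2*sqrt(2)) + (8) + (2*sqrt(2)) + (0) + (0)] = 16/16 = 1
  <chi_rho, chi_3> = (1/16)[1*(10)*conj(1) + 1*(-2)*conj(1) + 2*(-sqrt(2))*conj(-1) + 2*(4)*conj(1) + 2*(sqrt(2))*conj(-1) + 4*(0)*conj(1) + 4*(0)*conj(-1)]
      = (1/16)[(10) + (-2) + (2*sqrt(2)) + (8) + (-2*sqrt(2)) + (0) + (0)] = 16/16 = 1
  <chi_rho, chi_4> = (1/16)[1*(10)*conj(1) + 1*(-2)*conj(1) + 2*(-sqrt(2))*conj(-1) + 2*(4)*conj(1) + 2*(sqrt(2))*conj(-1) + 4*(0)*conj(-1) + 4*(0)*conj(1)]
      = (1/16)[(10) + (-2) + (2*sqrt(2)) + (8) + (-2*sqrt(2)) + (0) + (0)] = 16/16 = 1
  <chi_rho, chi_5> = (1/16)[1*(10)*conj(2) + 1*(-2)*conj(-2) + 2*(-sqrt(2))*conj(sqrt(2)) + 2*(4)*conj(0) + 2*(sqrt(2))*conj(-sqrt(2)) + 4*(0)*conj(0) + 4*(0)*conj(0)]
      = (1/16)[(20) + (4) + (-4) + (0) + (-4) + (0) + (0)] = 16/16 = 1
  <chi_rho, chi_6> = (1/16)[1*(10)*conj(2) + 1*(-2)*conj(2) + 2*(-sqrt(2))*conj(0) + 2*(4)*conj(-2) + 2*(sqrt(2))*conj(0) + 4*(0)*conj(0) + 4*(0)*conj(0)]
      = (1/16)[(20) + (-4) + (0) + (-16) + (0) + (0) + (0)] = 0/16 = 0
  <chi_rho, chi_7> = (1/16)[1*(10)*conj(2) + 1*(-2)*conj(-2) + 2*(-sqrt(2))*conj(-sqrt(2)) + 2*(4)*conj(0) + 2*(sqrt(2))*conj(sqrt(2)) + 4*(0)*conj(0) + 4*(0)*conj(0)]
      = (1/16)[(20) + (4) + (4) + (0) + (4) + (0) + (0)] = 32/16 = 2
Dimension check: dim(rho) = sum (mult * dim) = 1*1 + 1*1 + 1*1 + 1*1 + 1*2 + 0*2 + 2*2 = 10 = chi_rho(e) = 10.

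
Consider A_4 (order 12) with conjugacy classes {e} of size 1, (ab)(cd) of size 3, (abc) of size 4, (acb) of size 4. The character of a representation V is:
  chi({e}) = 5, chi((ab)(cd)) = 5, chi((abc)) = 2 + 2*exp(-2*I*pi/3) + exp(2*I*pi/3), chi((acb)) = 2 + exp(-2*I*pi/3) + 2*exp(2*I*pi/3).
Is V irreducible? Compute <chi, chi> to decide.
Not irreducible (reducible): <chi, chi> = 9 > 1.

Justification: <chi, chi> = (1/|G|) sum_C |C| * |chi(C)|^2 = (1/12)[1*|5|^2 + 3*|5|^2 + 4*|2 + 2*exp(-2*I*pi/3) + exp(2*I*pi/3)|^2 + 4*|2 + exp(-2*I*pi/3) + 2*exp(2*I*pi/3)|^2]
  = (1/12)[(25) + (75) + (4) + (4)] = 108/12 = 9.
(Exp terms are combined using exp(i*s)*conj(exp(i*t)) = exp(i*(s-t)), and sums of them are collapsed using the identity that for every m > 1 the m distinct m-th roots of unity sum to 0, e.g. 1 + exp(2*I*pi/3) + exp(-2*I*pi/3) = 0.)
A character is irreducible iff <chi, chi> = 1, so this representation is reducible.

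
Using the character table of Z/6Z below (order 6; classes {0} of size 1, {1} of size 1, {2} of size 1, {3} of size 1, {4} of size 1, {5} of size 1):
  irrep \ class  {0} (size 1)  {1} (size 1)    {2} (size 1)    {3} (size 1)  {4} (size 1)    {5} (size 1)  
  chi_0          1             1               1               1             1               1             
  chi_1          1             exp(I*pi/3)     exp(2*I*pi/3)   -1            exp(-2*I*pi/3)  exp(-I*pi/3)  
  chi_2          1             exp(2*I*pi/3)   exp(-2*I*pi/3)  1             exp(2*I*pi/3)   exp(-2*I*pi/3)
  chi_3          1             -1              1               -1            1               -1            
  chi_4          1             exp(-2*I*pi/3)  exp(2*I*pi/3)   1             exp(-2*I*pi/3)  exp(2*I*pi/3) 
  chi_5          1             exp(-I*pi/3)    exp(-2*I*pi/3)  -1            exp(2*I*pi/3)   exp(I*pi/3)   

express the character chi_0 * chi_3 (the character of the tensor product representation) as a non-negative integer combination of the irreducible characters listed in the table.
chi_0 tensor chi_3 = chi_3 (all other irreducibles have multiplicity 0).

Proof sketch: The character of a tensor product is the pointwise product (chi_0 * chi_3)(C) = chi_0(C) * chi_3(C):
  {0}: (1)*(1), {1}: (1)*(-1), {2}: (1)*(1), {3}: (1)*(-1), {4}: (1)*(1), {5}: (1)*(-1)
so (chi_0 * chi_3) takes values
  {0} -> 1, {1} -> -1, {2} -> 1, {3} -> -1, {4} -> 1, {5} -> -1.
Now take the inner product of this character with each irreducible chi from the table, <chi_0*chi_3, chi> = (1/6) sum_C |C| (chi_0*chi_3)(C) conj(chi(C)):
  <chi_0*chi_3, chi_0> = (1/6)[1*(1)*conj(1) + 1*(-1)*conj(1) + 1*(1)*conj(1) + 1*(-1)*conj(1) + 1*(1)*conj(1) + 1*(-1)*conj(1)]
      = (1/6)[(1) + (-1) + (1) + (-1) + (1) + (-1)] = 0/6 = 0
  <chi_0*chi_3, chi_1> = (1/6)[1*(1)*conj(1) + 1*(-1)*conj(exp(I*pi/3)) + 1*(1)*conj(exp(2*I*pi/3)) + 1*(-1)*conj(-1) + 1*(1)*conj(exp(-2*I*pi/3)) + 1*(-1)*conj(exp(-I*pi/3))]
      = (1/6)[(1) + (-exp(-I*pi/3)) + (exp(-2*I*pi/3)) + (1) + (exp(2*I*pi/3)) + (-exp(I*pi/3))] = 0/6 = 0
  <chi_0*chi_3, chi_2> = (1/6)[1*(1)*conj(1) + 1*(-1)*conj(exp(2*I*pi/3)) + 1*(1)*conj(exp(-2*I*pi/3)) + 1*(-1)*conj(1) + 1*(1)*conj(exp(2*I*pi/3)) + 1*(-1)*conj(exp(-2*I*pi/3))]
      = (1/6)[(1) + (-exp(-2*I*pi/3)) + (exp(2*I*pi/3)) + (-1) + (exp(-2*I*pi/3)) + (-exp(2*I*pi/3))] = 0/6 = 0
  <chi_0*chi_3, chi_3> = (1/6)[1*(1)*conj(1) + 1*(-1)*conj(-1) + 1*(1)*conj(1) + 1*(-1)*conj(-1) + 1*(1)*conj(1) + 1*(-1)*conj(-1)]
      = (1/6)[(1) + (1) + (1) + (1) + (1) + (1)] = 6/6 = 1
  <chi_0*chi_3, chi_4> = (1/6)[1*(1)*conj(1) + 1*(-1)*conj(exp(-2*I*pi/3)) + 1*(1)*conj(exp(2*I*pi/3)) + 1*(-1)*conj(1) + 1*(1)*conj(exp(-2*I*pi/3)) + 1*(-1)*conj(exp(2*I*pi/3))]
      = (1/6)[(1) + (-exp(2*I*pi/3)) + (exp(-2*I*pi/3)) + (-1) + (exp(2*I*pi/3)) + (-exp(-2*I*pi/3))] = 0/6 = 0
  <chi_0*chi_3, chi_5> = (1/6)[1*(1)*conj(1) + 1*(-1)*conj(exp(-I*pi/3)) + 1*(1)*conj(exp(-2*I*pi/3)) + 1*(-1)*conj(-1) + 1*(1)*conj(exp(2*I*pi/3)) + 1*(-1)*conj(exp(I*pi/3))]
      = (1/6)[(1) + (-exp(I*pi/3)) + (exp(2*I*pi/3)) + (1) + (exp(-2*I*pi/3)) + (-exp(-I*pi/3))] = 0/6 = 0
(Exp terms are combined using exp(i*s)*conj(exp(i*t)) = exp(i*(s-t)), and sums of them are collapsed using the identity that for every m > 1 the m distinct m-th roots of unity sum to 0, e.g. 1 + exp(2*I*pi/3) + exp(-2*I*pi/3) = 0.)
Hence the multiplicities are chi_3: 1. Dimension check: dim(chi_0)*dim(chi_3) = 1*1 = 1 and sum (mult * dim) = 1*1 = 1.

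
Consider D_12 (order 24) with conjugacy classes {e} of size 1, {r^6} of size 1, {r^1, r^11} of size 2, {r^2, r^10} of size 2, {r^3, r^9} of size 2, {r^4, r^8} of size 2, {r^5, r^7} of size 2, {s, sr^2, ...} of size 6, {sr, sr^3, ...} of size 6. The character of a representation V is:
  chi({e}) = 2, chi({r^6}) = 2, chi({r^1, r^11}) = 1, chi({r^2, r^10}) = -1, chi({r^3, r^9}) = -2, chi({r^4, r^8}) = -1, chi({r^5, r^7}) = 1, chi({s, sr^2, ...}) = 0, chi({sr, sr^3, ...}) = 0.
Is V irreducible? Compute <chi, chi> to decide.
Irreducible: <chi, chi> = 1.

Argument: <chi, chi> = (1/|G|) sum_C |C| * |chi(C)|^2 = (1/24)[1*|2|^2 + 1*|2|^2 + 2*|1|^2 + 2*|-1|^2 + 2*|-2|^2 + 2*|-1|^2 + 2*|1|^2 + 6*|0|^2 + 6*|0|^2]
  = (1/24)[(4) + (4) + (2) + (2) + (8) + (2) + (2) + (0) + (0)] = 24/24 = 1.
A character is irreducible iff <chi, chi> = 1, so this representation is irreducible.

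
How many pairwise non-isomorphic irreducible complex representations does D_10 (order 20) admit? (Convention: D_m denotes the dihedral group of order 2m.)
8

Justification: The number of irreducible complex representations of a finite group equals its number of conjugacy classes. D_10 has 8 conjugacy classes (n/2 + 3 for n even), so D_10 (order 20) has exactly 8 irreducible complex representations.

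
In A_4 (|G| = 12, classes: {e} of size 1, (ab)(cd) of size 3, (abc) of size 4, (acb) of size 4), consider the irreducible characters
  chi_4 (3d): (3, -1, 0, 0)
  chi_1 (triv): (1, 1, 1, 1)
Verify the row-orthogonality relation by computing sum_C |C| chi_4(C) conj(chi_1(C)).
Sum = 0; so <chi_4, chi_1> = 0 (distinct irreducibles are orthogonal).

Why: Compute term by term over conjugacy classes (|C| * chi_4(C) * conj(chi_1(C))):
  1*(3)*conj(1) + 3*(-1)*conj(1) + 4*(0)*conj(1) + 4*(0)*conj(1)
  = (3) + (-3) + (0) + (0)
  = 0.
(Exp terms are combined using exp(i*s)*conj(exp(i*t)) = exp(i*(s-t)), and sums of them are collapsed using the identity that for every m > 1 the m distinct m-th roots of unity sum to 0, e.g. 1 + exp(2*I*pi/3) + exp(-2*I*pi/3) = 0.)
Dividing by |G| = 12 gives 0/12 = 0, matching the row-orthogonality relation <chi_4, chi_1> = [chi_4 = chi_1].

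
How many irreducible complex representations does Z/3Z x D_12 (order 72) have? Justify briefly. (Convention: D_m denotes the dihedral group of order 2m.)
27

Explanation: The number of irreducible complex representations of a finite group equals its number of conjugacy classes. For a direct product, #classes(G x H) = #classes(G) * #classes(H). Z/3Z has 3 classes (abelian), D_12 has 9 classes, so 3 * 9 = 27, so Z/3Z x D_12 (order 72) has exactly 27 irreducible complex representations.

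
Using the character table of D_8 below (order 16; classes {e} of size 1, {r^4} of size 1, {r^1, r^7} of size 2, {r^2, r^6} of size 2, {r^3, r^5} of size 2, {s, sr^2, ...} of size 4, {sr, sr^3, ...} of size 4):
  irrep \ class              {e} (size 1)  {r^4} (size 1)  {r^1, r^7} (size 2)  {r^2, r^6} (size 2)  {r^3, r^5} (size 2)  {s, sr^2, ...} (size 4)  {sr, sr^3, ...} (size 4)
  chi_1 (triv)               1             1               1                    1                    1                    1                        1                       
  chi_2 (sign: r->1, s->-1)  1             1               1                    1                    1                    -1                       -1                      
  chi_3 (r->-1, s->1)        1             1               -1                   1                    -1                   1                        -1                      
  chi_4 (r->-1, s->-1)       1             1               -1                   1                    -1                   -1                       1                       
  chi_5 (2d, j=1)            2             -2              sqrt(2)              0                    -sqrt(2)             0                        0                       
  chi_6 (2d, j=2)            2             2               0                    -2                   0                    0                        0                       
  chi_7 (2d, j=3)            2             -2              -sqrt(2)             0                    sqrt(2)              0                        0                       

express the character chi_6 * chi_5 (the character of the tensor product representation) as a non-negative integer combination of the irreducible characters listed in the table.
chi_6 tensor chi_5 = chi_5 + chi_7 (all other irreducibles have multiplicity 0).

The character of a tensor product is the pointwise product (chi_6 * chi_5)(C) = chi_6(C) * chi_5(C):
  {e}: (2)*(2), {r^4}: (2)*(-2), {r^1, r^7}: (0)*(sqrt(2)), {r^2, r^6}: (-2)*(0), {r^3, r^5}: (0)*(-sqrt(2)), {s, sr^2, ...}: (0)*(0), {sr, sr^3, ...}: (0)*(0)
so (chi_6 * chi_5) takes values
  {e} -> 4, {r^4} -> -4, {r^1, r^7} -> 0, {r^2, r^6} -> 0, {r^3, r^5} -> 0, {s, sr^2, ...} -> 0, {sr, sr^3, ...} -> 0.
Now take the inner product of this character with each irreducible chi from the table, <chi_6*chi_5, chi> = (1/16) sum_C |C| (chi_6*chi_5)(C) conj(chi(C)):
  <chi_6*chi_5, chi_1> = (1/16)[1*(4)*conj(1) + 1*(-4)*conj(1) + 2*(0)*conj(1) + 2*(0)*conj(1) + 2*(0)*conj(1) + 4*(0)*conj(1) + 4*(0)*conj(1)]
      = (1/16)[(4) + (-4) + (0) + (0) + (0) + (0) + (0)] = 0/16 = 0
  <chi_6*chi_5, chi_2> = (1/16)[1*(4)*conj(1) + 1*(-4)*conj(1) + 2*(0)*conj(1) + 2*(0)*conj(1) + 2*(0)*conj(1) + 4*(0)*conj(-1) + 4*(0)*conj(-1)]
      = (1/16)[(4) + (-4) + (0) + (0) + (0) + (0) + (0)] = 0/16 = 0
  <chi_6*chi_5, chi_3> = (1/16)[1*(4)*conj(1) + 1*(-4)*conj(1) + 2*(0)*conj(-1) + 2*(0)*conj(1) + 2*(0)*conj(-1) + 4*(0)*conj(1) + 4*(0)*conj(-1)]
      = (1/16)[(4) + (-4) + (0) + (0) + (0) + (0) + (0)] = 0/16 = 0
  <chi_6*chi_5, chi_4> = (1/16)[1*(4)*conj(1) + 1*(-4)*conj(1) + 2*(0)*conj(-1) + 2*(0)*conj(1) + 2*(0)*conj(-1) + 4*(0)*conj(-1) + 4*(0)*conj(1)]
      = (1/16)[(4) + (-4) + (0) + (0) + (0) + (0) + (0)] = 0/16 = 0
  <chi_6*chi_5, chi_5> = (1/16)[1*(4)*conj(2) + 1*(-4)*conj(-2) + 2*(0)*conj(sqrt(2)) + 2*(0)*conj(0) + 2*(0)*conj(-sqrt(2)) + 4*(0)*conj(0) + 4*(0)*conj(0)]
      = (1/16)[(8) + (8) + (0) + (0) + (0) + (0) + (0)] = 16/16 = 1
  <chi_6*chi_5, chi_6> = (1/16)[1*(4)*conj(2) + 1*(-4)*conj(2) + 2*(0)*conj(0) + 2*(0)*conj(-2) + 2*(0)*conj(0) + 4*(0)*conj(0) + 4*(0)*conj(0)]
      = (1/16)[(8) + (-8) + (0) + (0) + (0) + (0) + (0)] = 0/16 = 0
  <chi_6*chi_5, chi_7> = (1/16)[1*(4)*conj(2) + 1*(-4)*conj(-2) + 2*(0)*conj(-sqrt(2)) + 2*(0)*conj(0) + 2*(0)*conj(sqrt(2)) + 4*(0)*conj(0) + 4*(0)*conj(0)]
      = (1/16)[(8) + (8) + (0) + (0) + (0) + (0) + (0)] = 16/16 = 1
Hence the multiplicities are chi_5: 1, chi_7: 1. Dimension check: dim(chi_6)*dim(chi_5) = 2*2 = 4 and sum (mult * dim) = 1*2 + 1*2 = 4.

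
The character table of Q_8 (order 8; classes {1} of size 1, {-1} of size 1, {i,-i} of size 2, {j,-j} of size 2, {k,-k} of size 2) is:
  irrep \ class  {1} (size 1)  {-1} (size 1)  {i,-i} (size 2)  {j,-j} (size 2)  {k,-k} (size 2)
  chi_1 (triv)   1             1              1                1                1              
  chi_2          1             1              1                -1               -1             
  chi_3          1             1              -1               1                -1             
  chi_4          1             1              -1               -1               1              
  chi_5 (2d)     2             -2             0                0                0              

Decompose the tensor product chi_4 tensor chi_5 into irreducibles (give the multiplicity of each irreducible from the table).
chi_4 tensor chi_5 = chi_5 (all other irreducibles have multiplicity 0).

Justification: The character of a tensor product is the pointwise product (chi_4 * chi_5)(C) = chi_4(C) * chi_5(C):
  {1}: (1)*(2), {-1}: (1)*(-2), {i,-i}: (-1)*(0), {j,-j}: (-1)*(0), {k,-k}: (1)*(0)
so (chi_4 * chi_5) takes values
  {1} -> 2, {-1} -> -2, {i,-i} -> 0, {j,-j} -> 0, {k,-k} -> 0.
Now take the inner product of this character with each irreducible chi from the table, <chi_4*chi_5, chi> = (1/8) sum_C |C| (chi_4*chi_5)(C) conj(chi(C)):
  <chi_4*chi_5, chi_1> = (1/8)[1*(2)*conj(1) + 1*(-2)*conj(1) + 2*(0)*conj(1) + 2*(0)*conj(1) + 2*(0)*conj(1)]
      = (1/8)[(2) + (-2) + (0) + (0) + (0)] = 0/8 = 0
  <chi_4*chi_5, chi_2> = (1/8)[1*(2)*conj(1) + 1*(-2)*conj(1) + 2*(0)*conj(1) + 2*(0)*conj(-1) + 2*(0)*conj(-1)]
      = (1/8)[(2) + (-2) + (0) + (0) + (0)] = 0/8 = 0
  <chi_4*chi_5, chi_3> = (1/8)[1*(2)*conj(1) + 1*(-2)*conj(1) + 2*(0)*conj(-1) + 2*(0)*conj(1) + 2*(0)*conj(-1)]
      = (1/8)[(2) + (-2) + (0) + (0) + (0)] = 0/8 = 0
  <chi_4*chi_5, chi_4> = (1/8)[1*(2)*conj(1) + 1*(-2)*conj(1) + 2*(0)*conj(-1) + 2*(0)*conj(-1) + 2*(0)*conj(1)]
      = (1/8)[(2) + (-2) + (0) + (0) + (0)] = 0/8 = 0
  <chi_4*chi_5, chi_5> = (1/8)[1*(2)*conj(2) + 1*(-2)*conj(-2) + 2*(0)*conj(0) + 2*(0)*conj(0) + 2*(0)*conj(0)]
      = (1/8)[(4) + (4) + (0) + (0) + (0)] = 8/8 = 1
Hence the multiplicities are chi_5: 1. Dimension check: dim(chi_4)*dim(chi_5) = 1*2 = 2 and sum (mult * dim) = 1*2 = 2.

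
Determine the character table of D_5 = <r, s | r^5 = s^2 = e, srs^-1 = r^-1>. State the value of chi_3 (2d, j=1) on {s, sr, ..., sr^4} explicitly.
Conjugacy classes: {e} of size 1, {r^1, r^4} of size 2, {r^2, r^3} of size 2, {s, sr, ..., sr^4} of size 5.
Character table:
  irrep \ class              {e} (size 1)  {r^1, r^4} (size 2)  {r^2, r^3} (size 2)  {s, sr, ..., sr^4} (size 5)
  chi_1 (triv)               1             1                    1                    1                          
  chi_2 (sign: r->1, s->-1)  1             1                    1                    -1                         
  chi_3 (2d, j=1)            2             -1/2 + sqrt(5)/2     -sqrt(5)/2 - 1/2     0                          
  chi_4 (2d, j=2)            2             -sqrt(5)/2 - 1/2     -1/2 + sqrt(5)/2     0                          

Spot check: chi_3 (2d, j=1) on {s, sr, ..., sr^4} = 0.

D_5 has order 2*5 = 10 with 4 conjugacy classes, hence 4 irreducibles. Sum of squared dims 1 + 1 + 4 + 4 = 10 = |G|. Linear characters come from the abelianisation; the 2-dimensional irreps have character r^k -> 2*cos(2*pi*j*k/5), reflections -> 0.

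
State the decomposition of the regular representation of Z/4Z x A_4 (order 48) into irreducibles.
Each irreducible V_i of dimension d_i appears with multiplicity d_i, i.e. rho_reg = (direct sum over all irreducibles V_i) d_i V_i. The irreducible dimensions for Z/4Z x A_4 are 1, 1, 1, 1, 1, 1, 1, 1, 1, 1, 1, 1, 3, 3, 3, 3: 12 irreducibles of dimension 1, each with multiplicity 1; 4 irreducibles of dimension 3, each with multiplicity 3. Total dimension 12*1*1 + 4*3*3 = 48 = |G|.

Derivation: General theorem: in the regular representation of a finite group G, each irreducible appears with multiplicity equal to its dimension. Check: dim(rho_reg) = sum d_i^2 = 1 + 1 + 1 + 1 + 1 + 1 + 1 + 1 + 1 + 1 + 1 + 1 + 9 + 9 + 9 + 9 = 48 = |G|.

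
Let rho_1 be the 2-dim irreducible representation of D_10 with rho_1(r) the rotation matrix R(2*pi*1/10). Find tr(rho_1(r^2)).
chi_{rho_1}(r^2) = 2*cos(2*pi*1*2/10) = -1/2 + sqrt(5)/2

Details: rho_1(r^2) is rotation by angle 2*pi*1*2/10, whose trace is 2*cos(2*pi*1*2/10) = -1/2 + sqrt(5)/2.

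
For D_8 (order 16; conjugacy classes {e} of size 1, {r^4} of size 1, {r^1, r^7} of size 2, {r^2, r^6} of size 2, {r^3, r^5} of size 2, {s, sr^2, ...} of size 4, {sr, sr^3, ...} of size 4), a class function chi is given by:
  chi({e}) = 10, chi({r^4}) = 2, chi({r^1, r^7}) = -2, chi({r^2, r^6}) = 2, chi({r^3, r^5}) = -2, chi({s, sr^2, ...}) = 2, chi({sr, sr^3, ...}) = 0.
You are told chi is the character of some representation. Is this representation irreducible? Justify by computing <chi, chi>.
Not irreducible (reducible): <chi, chi> = 9 > 1.

Why: <chi, chi> = (1/|G|) sum_C |C| * |chi(C)|^2 = (1/16)[1*|10|^2 + 1*|2|^2 + 2*|-2|^2 + 2*|2|^2 + 2*|-2|^2 + 4*|2|^2 + 4*|0|^2]
  = (1/16)[(100) + (4) + (8) + (8) + (8) + (16) + (0)] = 144/16 = 9.
A character is irreducible iff <chi, chi> = 1, so this representation is reducible.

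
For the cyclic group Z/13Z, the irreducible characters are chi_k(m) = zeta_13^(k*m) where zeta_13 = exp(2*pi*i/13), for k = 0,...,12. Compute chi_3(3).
chi_3(3) = zeta_13^9 = exp(-8*I*pi/13)

Derivation: chi_3(3) = zeta_13^(3*3) = zeta_13^9. Since zeta_13^13 = 1, this equals zeta_13^9 = exp(2*pi*i*9/13) = exp(-8*I*pi/13).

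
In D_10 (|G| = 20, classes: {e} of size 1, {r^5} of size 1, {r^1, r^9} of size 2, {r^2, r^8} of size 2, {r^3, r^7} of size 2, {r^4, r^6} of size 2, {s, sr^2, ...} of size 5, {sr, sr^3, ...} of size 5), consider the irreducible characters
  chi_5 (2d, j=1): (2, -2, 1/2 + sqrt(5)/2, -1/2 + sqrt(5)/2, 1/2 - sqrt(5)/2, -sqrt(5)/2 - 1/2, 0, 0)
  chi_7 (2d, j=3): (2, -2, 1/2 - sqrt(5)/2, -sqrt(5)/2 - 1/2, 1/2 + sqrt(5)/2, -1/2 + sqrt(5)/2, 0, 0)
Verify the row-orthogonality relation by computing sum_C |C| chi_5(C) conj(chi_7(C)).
Sum = 0; so <chi_5, chi_7> = 0 (distinct irreducibles are orthogonal).

Explanation: Compute term by term over conjugacy classes (|C| * chi_5(C) * conj(chi_7(C))):
  1*(2)*conj(2) + 1*(-2)*conj(-2) + 2*(1/2 + sqrt(5)/2)*conj(1/2 - sqrt(5)/2) + 2*(-1/2 + sqrt(5)/2)*conj(-sqrt(5)/2 - 1/2) + 2*(1/2 - sqrt(5)/2)*conj(1/2 + sqrt(5)/2) + 2*(-sqrt(5)/2 - 1/2)*conj(-1/2 + sqrt(5)/2) + 5*(0)*conj(0) + 5*(0)*conj(0)
  = (4) + (4) + (-2) + (-2) + (-2) + (-2) + (0) + (0)
  = 0.
Dividing by |G| = 20 gives 0/20 = 0, matching the row-orthogonality relation <chi_5, chi_7> = [chi_5 = chi_7].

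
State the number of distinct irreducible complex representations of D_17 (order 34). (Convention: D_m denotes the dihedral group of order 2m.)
10

Justification: The number of irreducible complex representations of a finite group equals its number of conjugacy classes. D_17 has 10 conjugacy classes ((n+3)/2 for n odd), so D_17 (order 34) has exactly 10 irreducible complex representations.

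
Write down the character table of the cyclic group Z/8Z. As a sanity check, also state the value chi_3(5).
Character table of Z/8Z (irreps indexed chi_0,...,chi_7 with chi_k(m) = zeta_8^(k*m), zeta_8 = exp(2*pi*i/8)):
  irrep \ class  {0} (size 1)  {1} (size 1)    {2} (size 1)  {3} (size 1)    {4} (size 1)  {5} (size 1)    {6} (size 1)  {7} (size 1)  
  chi_0          1             1               1             1               1             1               1             1             
  chi_1          1             exp(I*pi/4)     I             exp(3*I*pi/4)   -1            exp(-3*I*pi/4)  -I            exp(-I*pi/4)  
  chi_2          1             I               -1            -I              1             I               -1            -I            
  chi_3          1             exp(3*I*pi/4)   -I            exp(I*pi/4)     -1            exp(-I*pi/4)    I             exp(-3*I*pi/4)
  chi_4          1             -1              1             -1              1             -1              1             -1            
  chi_5          1             exp(-3*I*pi/4)  I             exp(-I*pi/4)    -1            exp(I*pi/4)     -I            exp(3*I*pi/4) 
  chi_6          1             -I              -1            I               1             -I              -1            I             
  chi_7          1             exp(-I*pi/4)    -I            exp(-3*I*pi/4)  -1            exp(3*I*pi/4)   I             exp(I*pi/4)   

Spot check: chi_3(5) = zeta_8^(3*5) = zeta_8^15 = exp(-I*pi/4).

Working: Z/8Z is abelian, so all 8 irreducible complex representations are 1-dimensional. They are given by chi_k(m) = zeta_8^(k*m) for k = 0,...,7. Row orthogonality: sum_m chi_k(m) conj(chi_l(m)) = 8 * [k = l].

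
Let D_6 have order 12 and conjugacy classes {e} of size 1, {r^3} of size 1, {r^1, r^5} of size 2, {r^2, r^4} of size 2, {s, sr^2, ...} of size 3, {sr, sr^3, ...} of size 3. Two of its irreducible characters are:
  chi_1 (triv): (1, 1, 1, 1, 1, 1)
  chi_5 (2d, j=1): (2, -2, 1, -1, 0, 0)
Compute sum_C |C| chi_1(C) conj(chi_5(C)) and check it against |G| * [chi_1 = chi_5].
Sum = 0; so <chi_1, chi_5> = 0 (distinct irreducibles are orthogonal).

Proof sketch: Compute term by term over conjugacy classes (|C| * chi_1(C) * conj(chi_5(C))):
  1*(1)*conj(2) + 1*(1)*conj(-2) + 2*(1)*conj(1) + 2*(1)*conj(-1) + 3*(1)*conj(0) + 3*(1)*conj(0)
  = (2) + (-2) + (2) + (-2) + (0) + (0)
  = 0.
Dividing by |G| = 12 gives 0/12 = 0, matching the row-orthogonality relation <chi_1, chi_5> = [chi_1 = chi_5].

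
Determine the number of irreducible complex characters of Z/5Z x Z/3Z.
15

Solution. The number of irreducible complex representations of a finite group equals its number of conjugacy classes. Z/5Z x Z/3Z is abelian of order 15, so every element is its own conjugacy class: 15 classes, so Z/5Z x Z/3Z (order 15) has exactly 15 irreducible complex representations.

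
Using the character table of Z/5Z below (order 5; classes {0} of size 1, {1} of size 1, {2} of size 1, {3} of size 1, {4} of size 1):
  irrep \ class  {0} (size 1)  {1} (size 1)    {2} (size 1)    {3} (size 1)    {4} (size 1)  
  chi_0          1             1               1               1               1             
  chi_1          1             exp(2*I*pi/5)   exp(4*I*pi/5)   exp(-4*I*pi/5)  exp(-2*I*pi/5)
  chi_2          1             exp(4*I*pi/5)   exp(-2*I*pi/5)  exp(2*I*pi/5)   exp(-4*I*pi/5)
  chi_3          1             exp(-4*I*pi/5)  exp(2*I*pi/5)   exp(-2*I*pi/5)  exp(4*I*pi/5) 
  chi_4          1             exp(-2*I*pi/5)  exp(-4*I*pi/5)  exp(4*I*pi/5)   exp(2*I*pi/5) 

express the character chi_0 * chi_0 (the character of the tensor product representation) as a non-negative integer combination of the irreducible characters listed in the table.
chi_0 tensor chi_0 = chi_0 (all other irreducibles have multiplicity 0).

Proof sketch: The character of a tensor product is the pointwise product (chi_0 * chi_0)(C) = chi_0(C) * chi_0(C):
  {0}: (1)*(1), {1}: (1)*(1), {2}: (1)*(1), {3}: (1)*(1), {4}: (1)*(1)
so (chi_0 * chi_0) takes values
  {0} -> 1, {1} -> 1, {2} -> 1, {3} -> 1, {4} -> 1.
Now take the inner product of this character with each irreducible chi from the table, <chi_0*chi_0, chi> = (1/5) sum_C |C| (chi_0*chi_0)(C) conj(chi(C)):
  <chi_0*chi_0, chi_0> = (1/5)[1*(1)*conj(1) + 1*(1)*conj(1) + 1*(1)*conj(1) + 1*(1)*conj(1) + 1*(1)*conj(1)]
      = (1/5)[(1) + (1) + (1) + (1) + (1)] = 5/5 = 1
  <chi_0*chi_0, chi_1> = (1/5)[1*(1)*conj(1) + 1*(1)*conj(exp(2*I*pi/5)) + 1*(1)*conj(exp(4*I*pi/5)) + 1*(1)*conj(exp(-4*I*pi/5)) + 1*(1)*conj(exp(-2*I*pi/5))]
      = (1/5)[(1) + (exp(-2*I*pi/5)) + (exp(-4*I*pi/5)) + (exp(4*I*pi/5)) + (exp(2*I*pi/5))] = 0/5 = 0
  <chi_0*chi_0, chi_2> = (1/5)[1*(1)*conj(1) + 1*(1)*conj(exp(4*I*pi/5)) + 1*(1)*conj(exp(-2*I*pi/5)) + 1*(1)*conj(exp(2*I*pi/5)) + 1*(1)*conj(exp(-4*I*pi/5))]
      = (1/5)[(1) + (exp(-4*I*pi/5)) + (exp(2*I*pi/5)) + (exp(-2*I*pi/5)) + (exp(4*I*pi/5))] = 0/5 = 0
  <chi_0*chi_0, chi_3> = (1/5)[1*(1)*conj(1) + 1*(1)*conj(exp(-4*I*pi/5)) + 1*(1)*conj(exp(2*I*pi/5)) + 1*(1)*conj(exp(-2*I*pi/5)) + 1*(1)*conj(exp(4*I*pi/5))]
      = (1/5)[(1) + (exp(4*I*pi/5)) + (exp(-2*I*pi/5)) + (exp(2*I*pi/5)) + (exp(-4*I*pi/5))] = 0/5 = 0
  <chi_0*chi_0, chi_4> = (1/5)[1*(1)*conj(1) + 1*(1)*conj(exp(-2*I*pi/5)) + 1*(1)*conj(exp(-4*I*pi/5)) + 1*(1)*conj(exp(4*I*pi/5)) + 1*(1)*conj(exp(2*I*pi/5))]
      = (1/5)[(1) + (exp(2*I*pi/5)) + (exp(4*I*pi/5)) + (exp(-4*I*pi/5)) + (exp(-2*I*pi/5))] = 0/5 = 0
(Exp terms are combined using exp(i*s)*conj(exp(i*t)) = exp(i*(s-t)), and sums of them are collapsed using the identity that for every m > 1 the m distinct m-th roots of unity sum to 0, e.g. 1 + exp(2*I*pi/3) + exp(-2*I*pi/3) = 0.)
Hence the multiplicities are chi_0: 1. Dimension check: dim(chi_0)*dim(chi_0) = 1*1 = 1 and sum (mult * dim) = 1*1 = 1.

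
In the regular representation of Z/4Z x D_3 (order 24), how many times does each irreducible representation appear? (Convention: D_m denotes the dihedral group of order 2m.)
Each irreducible V_i of dimension d_i appears with multiplicity d_i, i.e. rho_reg = (direct sum over all irreducibles V_i) d_i V_i. The irreducible dimensions for Z/4Z x D_3 are 1, 1, 1, 1, 1, 1, 1, 1, 2, 2, 2, 2: 8 irreducibles of dimension 1, each with multiplicity 1; 4 irreducibles of dimension 2, each with multiplicity 2. Total dimension 8*1*1 + 4*2*2 = 24 = |G|.

Explanation: General theorem: in the regular representation of a finite group G, each irreducible appears with multiplicity equal to its dimension. Check: dim(rho_reg) = sum d_i^2 = 1 + 1 + 1 + 1 + 1 + 1 + 1 + 1 + 4 + 4 + 4 + 4 = 24 = |G|.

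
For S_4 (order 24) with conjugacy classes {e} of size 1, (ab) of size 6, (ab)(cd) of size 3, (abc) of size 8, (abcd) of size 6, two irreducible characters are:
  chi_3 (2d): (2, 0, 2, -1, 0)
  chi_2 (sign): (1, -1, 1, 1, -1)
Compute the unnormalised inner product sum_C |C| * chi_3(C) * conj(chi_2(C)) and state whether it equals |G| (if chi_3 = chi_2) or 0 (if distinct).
Sum = 0; so <chi_3, chi_2> = 0 (distinct irreducibles are orthogonal).

Working: Compute term by term over conjugacy classes (|C| * chi_3(C) * conj(chi_2(C))):
  1*(2)*conj(1) + 6*(0)*conj(-1) + 3*(2)*conj(1) + 8*(-1)*conj(1) + 6*(0)*conj(-1)
  = (2) + (0) + (6) + (-8) + (0)
  = 0.
Dividing by |G| = 24 gives 0/24 = 0, matching the row-orthogonality relation <chi_3, chi_2> = [chi_3 = chi_2].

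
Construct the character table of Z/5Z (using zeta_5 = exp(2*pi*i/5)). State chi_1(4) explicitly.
Character table of Z/5Z (irreps indexed chi_0,...,chi_4 with chi_k(m) = zeta_5^(k*m), zeta_5 = exp(2*pi*i/5)):
  irrep \ class  {0} (size 1)  {1} (size 1)    {2} (size 1)    {3} (size 1)    {4} (size 1)  
  chi_0          1             1               1               1               1             
  chi_1          1             exp(2*I*pi/5)   exp(4*I*pi/5)   exp(-4*I*pi/5)  exp(-2*I*pi/5)
  chi_2          1             exp(4*I*pi/5)   exp(-2*I*pi/5)  exp(2*I*pi/5)   exp(-4*I*pi/5)
  chi_3          1             exp(-4*I*pi/5)  exp(2*I*pi/5)   exp(-2*I*pi/5)  exp(4*I*pi/5) 
  chi_4          1             exp(-2*I*pi/5)  exp(-4*I*pi/5)  exp(4*I*pi/5)   exp(2*I*pi/5) 

Spot check: chi_1(4) = zeta_5^(1*4) = zeta_5^4 = exp(-2*I*pi/5).

Why: Z/5Z is abelian, so all 5 irreducible complex representations are 1-dimensional. They are given by chi_k(m) = zeta_5^(k*m) for k = 0,...,4. Row orthogonality: sum_m chi_k(m) conj(chi_l(m)) = 5 * [k = l].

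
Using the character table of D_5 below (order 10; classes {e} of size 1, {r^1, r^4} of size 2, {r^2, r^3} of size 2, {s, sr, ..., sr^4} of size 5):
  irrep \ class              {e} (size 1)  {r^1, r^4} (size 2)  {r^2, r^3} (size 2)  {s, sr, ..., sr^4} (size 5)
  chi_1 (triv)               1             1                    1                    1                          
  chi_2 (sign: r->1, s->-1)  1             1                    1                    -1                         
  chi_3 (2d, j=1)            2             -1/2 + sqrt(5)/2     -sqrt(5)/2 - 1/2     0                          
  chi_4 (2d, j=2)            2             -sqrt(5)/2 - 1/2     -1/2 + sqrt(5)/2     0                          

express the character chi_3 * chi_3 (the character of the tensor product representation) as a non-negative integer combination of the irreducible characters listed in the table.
chi_3 tensor chi_3 = chi_1 + chi_2 + chi_4 (all other irreducibles have multiplicity 0).

Explanation: The character of a tensor product is the pointwise product (chi_3 * chi_3)(C) = chi_3(C) * chi_3(C):
  {e}: (2)*(2), {r^1, r^4}: (-1/2 + sqrt(5)/2)*(-1/2 + sqrt(5)/2), {r^2, r^3}: (-sqrt(5)/2 - 1/2)*(-sqrt(5)/2 - 1/2), {s, sr, ..., sr^4}: (0)*(0)
so (chi_3 * chi_3) takes values
  {e} -> 4, {r^1, r^4} -> 3/2 - sqrt(5)/2, {r^2, r^3} -> sqrt(5)/2 + 3/2, {s, sr, ..., sr^4} -> 0.
Now take the inner product of this character with each irreducible chi from the table, <chi_3*chi_3, chi> = (1/10) sum_C |C| (chi_3*chi_3)(C) conj(chi(C)):
  <chi_3*chi_3, chi_1> = (1/10)[1*(4)*conj(1) + 2*(3/2 - sqrt(5)/2)*conj(1) + 2*(sqrt(5)/2 + 3/2)*conj(1) + 5*(0)*conj(1)]
      = (1/10)[(4) + (3 - sqrt(5)) + (sqrt(5) + 3) + (0)] = 10/10 = 1
  <chi_3*chi_3, chi_2> = (1/10)[1*(4)*conj(1) + 2*(3/2 - sqrt(5)/2)*conj(1) + 2*(sqrt(5)/2 + 3/2)*conj(1) + 5*(0)*conj(-1)]
      = (1/10)[(4) + (3 - sqrt(5)) + (sqrt(5) + 3) + (0)] = 10/10 = 1
  <chi_3*chi_3, chi_3> = (1/10)[1*(4)*conj(2) + 2*(3/2 - sqrt(5)/2)*conj(-1/2 + sqrt(5)/2) + 2*(sqrt(5)/2 + 3/2)*conj(-sqrt(5)/2 - 1/2) + 5*(0)*conj(0)]
      = (1/10)[(8) + (-4 + 2*sqrt(5)) + (-2*sqrt(5) - 4) + (0)] = 0/10 = 0
  <chi_3*chi_3, chi_4> = (1/10)[1*(4)*conj(2) + 2*(3/2 - sqrt(5)/2)*conj(-sqrt(5)/2 - 1/2) + 2*(sqrt(5)/2 + 3/2)*conj(-1/2 + sqrt(5)/2) + 5*(0)*conj(0)]
      = (1/10)[(8) + (1 - sqrt(5)) + (1 + sqrt(5)) + (0)] = 10/10 = 1
Hence the multiplicities are chi_1: 1, chi_2: 1, chi_4: 1. Dimension check: dim(chi_3)*dim(chi_3) = 2*2 = 4 and sum (mult * dim) = 1*1 + 1*1 + 1*2 = 4.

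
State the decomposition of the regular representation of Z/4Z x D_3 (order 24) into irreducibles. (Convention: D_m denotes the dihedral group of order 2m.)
Each irreducible V_i of dimension d_i appears with multiplicity d_i, i.e. rho_reg = (direct sum over all irreducibles V_i) d_i V_i. The irreducible dimensions for Z/4Z x D_3 are 1, 1, 1, 1, 1, 1, 1, 1, 2, 2, 2, 2: 8 irreducibles of dimension 1, each with multiplicity 1; 4 irreducibles of dimension 2, each with multiplicity 2. Total dimension 8*1*1 + 4*2*2 = 24 = |G|.

Working: General theorem: in the regular representation of a finite group G, each irreducible appears with multiplicity equal to its dimension. Check: dim(rho_reg) = sum d_i^2 = 1 + 1 + 1 + 1 + 1 + 1 + 1 + 1 + 4 + 4 + 4 + 4 = 24 = |G|.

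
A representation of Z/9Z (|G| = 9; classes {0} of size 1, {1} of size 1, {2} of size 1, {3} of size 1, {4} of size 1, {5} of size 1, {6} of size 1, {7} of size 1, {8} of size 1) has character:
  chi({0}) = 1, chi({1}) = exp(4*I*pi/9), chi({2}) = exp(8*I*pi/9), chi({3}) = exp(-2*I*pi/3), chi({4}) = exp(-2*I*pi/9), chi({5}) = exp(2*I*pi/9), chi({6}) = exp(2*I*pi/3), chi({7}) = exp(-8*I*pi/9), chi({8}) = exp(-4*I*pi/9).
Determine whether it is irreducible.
Irreducible: <chi, chi> = 1.

Working: <chi, chi> = (1/|G|) sum_C |C| * |chi(C)|^2 = (1/9)[1*|1|^2 + 1*|exp(4*I*pi/9)|^2 + 1*|exp(8*I*pi/9)|^2 + 1*|exp(-2*I*pi/3)|^2 + 1*|exp(-2*I*pi/9)|^2 + 1*|exp(2*I*pi/9)|^2 + 1*|exp(2*I*pi/3)|^2 + 1*|exp(-8*I*pi/9)|^2 + 1*|exp(-4*I*pi/9)|^2]
  = (1/9)[(1) + (1) + (1) + (1) + (1) + (1) + (1) + (1) + (1)] = 9/9 = 1.
(Exp terms are combined using exp(i*s)*conj(exp(i*t)) = exp(i*(s-t)), and sums of them are collapsed using the identity that for every m > 1 the m distinct m-th roots of unity sum to 0, e.g. 1 + exp(2*I*pi/3) + exp(-2*I*pi/3) = 0.)
A character is irreducible iff <chi, chi> = 1, so this representation is irreducible.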